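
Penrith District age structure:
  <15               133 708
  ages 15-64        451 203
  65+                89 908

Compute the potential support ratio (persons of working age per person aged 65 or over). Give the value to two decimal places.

Potential support ratio = 451 203 / 89 908 = 5.02

Potential support ratio: 5.02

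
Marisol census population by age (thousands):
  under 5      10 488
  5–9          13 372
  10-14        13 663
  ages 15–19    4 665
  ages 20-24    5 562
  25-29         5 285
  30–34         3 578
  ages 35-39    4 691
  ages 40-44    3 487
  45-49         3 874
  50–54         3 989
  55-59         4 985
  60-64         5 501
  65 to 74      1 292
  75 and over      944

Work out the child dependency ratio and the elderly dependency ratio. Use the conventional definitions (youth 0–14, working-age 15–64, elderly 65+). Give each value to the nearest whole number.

0–14: 10 488 + 13 372 + 13 663 = 37 523
15–64: 4 665 + 5 562 + 5 285 + 3 578 + 4 691 + 3 487 + 3 874 + 3 989 + 4 985 + 5 501 = 45 617
65+: 1 292 + 944 = 2 236
Youth dependency ratio = 37 523 / 45 617 × 100 = 82
Old-age dependency ratio = 2 236 / 45 617 × 100 = 5

Youth dependency ratio: 82
Old-age dependency ratio: 5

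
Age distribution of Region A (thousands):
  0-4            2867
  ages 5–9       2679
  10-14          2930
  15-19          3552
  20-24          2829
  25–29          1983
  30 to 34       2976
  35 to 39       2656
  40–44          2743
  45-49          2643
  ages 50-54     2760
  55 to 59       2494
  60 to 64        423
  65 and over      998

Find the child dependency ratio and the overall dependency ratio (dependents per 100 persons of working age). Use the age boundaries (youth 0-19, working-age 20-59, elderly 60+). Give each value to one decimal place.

Youth dependency ratio: 57.0
Total dependency ratio: 63.8

0–19: 2867 + 2679 + 2930 + 3552 = 12028
20–59: 2829 + 1983 + 2976 + 2656 + 2743 + 2643 + 2760 + 2494 = 21084
60+: 423 + 998 = 1421
Youth dependency ratio = 12028 / 21084 × 100 = 57.0
Total dependency ratio = (12028 + 1421) / 21084 × 100 = 13449 / 21084 × 100 = 63.8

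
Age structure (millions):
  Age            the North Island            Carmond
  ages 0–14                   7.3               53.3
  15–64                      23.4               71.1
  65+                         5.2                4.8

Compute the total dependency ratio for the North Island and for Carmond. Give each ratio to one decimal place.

the North Island: (7.3 + 5.2) / 23.4 × 100 = 12.5 / 23.4 × 100 = 53.4
Carmond: (53.3 + 4.8) / 71.1 × 100 = 58.1 / 71.1 × 100 = 81.7

the North Island: 53.4
Carmond: 81.7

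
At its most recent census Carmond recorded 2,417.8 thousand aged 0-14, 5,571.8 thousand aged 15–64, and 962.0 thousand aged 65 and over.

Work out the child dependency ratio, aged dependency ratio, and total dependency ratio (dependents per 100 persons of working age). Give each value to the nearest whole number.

Youth dependency ratio = 2,417.8 / 5,571.8 × 100 = 43
Old-age dependency ratio = 962.0 / 5,571.8 × 100 = 17
Total dependency ratio = (2,417.8 + 962.0) / 5,571.8 × 100 = 3,379.8 / 5,571.8 × 100 = 61

Youth dependency ratio: 43
Old-age dependency ratio: 17
Total dependency ratio: 61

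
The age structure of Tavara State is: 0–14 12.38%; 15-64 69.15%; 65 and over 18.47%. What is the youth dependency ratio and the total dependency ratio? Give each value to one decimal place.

Youth dependency ratio: 17.9
Total dependency ratio: 44.6

Youth dependency ratio = 12.38 / 69.15 × 100 = 17.9
Total dependency ratio = (12.38 + 18.47) / 69.15 × 100 = 30.85 / 69.15 × 100 = 44.6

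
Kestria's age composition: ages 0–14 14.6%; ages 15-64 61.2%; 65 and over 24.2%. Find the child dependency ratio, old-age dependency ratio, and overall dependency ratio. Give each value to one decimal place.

Youth dependency ratio = 14.6 / 61.2 × 100 = 23.9
Old-age dependency ratio = 24.2 / 61.2 × 100 = 39.5
Total dependency ratio = (14.6 + 24.2) / 61.2 × 100 = 38.8 / 61.2 × 100 = 63.4

Youth dependency ratio: 23.9
Old-age dependency ratio: 39.5
Total dependency ratio: 63.4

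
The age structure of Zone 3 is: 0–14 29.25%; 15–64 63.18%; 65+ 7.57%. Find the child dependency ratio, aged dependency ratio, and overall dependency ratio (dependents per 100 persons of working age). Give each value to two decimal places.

Youth dependency ratio = 29.25 / 63.18 × 100 = 46.30
Old-age dependency ratio = 7.57 / 63.18 × 100 = 11.98
Total dependency ratio = (29.25 + 7.57) / 63.18 × 100 = 36.82 / 63.18 × 100 = 58.28

Youth dependency ratio: 46.30
Old-age dependency ratio: 11.98
Total dependency ratio: 58.28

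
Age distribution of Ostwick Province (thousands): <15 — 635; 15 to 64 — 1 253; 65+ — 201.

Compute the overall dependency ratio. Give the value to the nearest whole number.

Total dependency ratio: 67

Total dependency ratio = (635 + 201) / 1 253 × 100 = 836 / 1 253 × 100 = 67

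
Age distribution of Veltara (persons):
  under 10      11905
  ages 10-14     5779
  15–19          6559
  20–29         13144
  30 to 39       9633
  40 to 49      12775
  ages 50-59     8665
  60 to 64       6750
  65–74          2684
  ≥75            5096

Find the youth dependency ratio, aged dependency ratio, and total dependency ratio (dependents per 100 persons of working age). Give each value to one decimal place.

0–14: 11905 + 5779 = 17684
15–64: 6559 + 13144 + 9633 + 12775 + 8665 + 6750 = 57526
65+: 2684 + 5096 = 7780
Youth dependency ratio = 17684 / 57526 × 100 = 30.7
Old-age dependency ratio = 7780 / 57526 × 100 = 13.5
Total dependency ratio = (17684 + 7780) / 57526 × 100 = 25464 / 57526 × 100 = 44.3

Youth dependency ratio: 30.7
Old-age dependency ratio: 13.5
Total dependency ratio: 44.3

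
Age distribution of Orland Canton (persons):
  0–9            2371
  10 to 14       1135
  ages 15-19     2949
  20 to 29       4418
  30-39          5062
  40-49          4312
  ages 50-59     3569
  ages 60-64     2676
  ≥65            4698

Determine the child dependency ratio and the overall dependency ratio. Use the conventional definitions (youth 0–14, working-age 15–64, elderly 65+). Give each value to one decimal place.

Youth dependency ratio: 15.3
Total dependency ratio: 35.7

0–14: 2371 + 1135 = 3506
15–64: 2949 + 4418 + 5062 + 4312 + 3569 + 2676 = 22986
65+: 4698
Youth dependency ratio = 3506 / 22986 × 100 = 15.3
Total dependency ratio = (3506 + 4698) / 22986 × 100 = 8204 / 22986 × 100 = 35.7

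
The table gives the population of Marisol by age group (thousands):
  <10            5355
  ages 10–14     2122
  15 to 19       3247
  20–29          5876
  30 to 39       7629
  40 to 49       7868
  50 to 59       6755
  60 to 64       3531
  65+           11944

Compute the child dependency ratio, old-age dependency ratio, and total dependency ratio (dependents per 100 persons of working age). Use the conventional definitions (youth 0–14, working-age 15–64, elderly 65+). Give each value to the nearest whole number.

0–14: 5355 + 2122 = 7477
15–64: 3247 + 5876 + 7629 + 7868 + 6755 + 3531 = 34906
65+: 11944
Youth dependency ratio = 7477 / 34906 × 100 = 21
Old-age dependency ratio = 11944 / 34906 × 100 = 34
Total dependency ratio = (7477 + 11944) / 34906 × 100 = 19421 / 34906 × 100 = 56

Youth dependency ratio: 21
Old-age dependency ratio: 34
Total dependency ratio: 56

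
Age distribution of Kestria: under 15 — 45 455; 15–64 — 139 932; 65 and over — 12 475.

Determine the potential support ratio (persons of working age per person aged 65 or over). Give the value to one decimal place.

Potential support ratio = 139 932 / 12 475 = 11.2

Potential support ratio: 11.2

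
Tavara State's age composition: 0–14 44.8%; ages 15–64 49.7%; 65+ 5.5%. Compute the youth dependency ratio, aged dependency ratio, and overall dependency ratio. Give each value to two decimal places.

Youth dependency ratio: 90.14
Old-age dependency ratio: 11.07
Total dependency ratio: 101.21

Youth dependency ratio = 44.8 / 49.7 × 100 = 90.14
Old-age dependency ratio = 5.5 / 49.7 × 100 = 11.07
Total dependency ratio = (44.8 + 5.5) / 49.7 × 100 = 50.3 / 49.7 × 100 = 101.21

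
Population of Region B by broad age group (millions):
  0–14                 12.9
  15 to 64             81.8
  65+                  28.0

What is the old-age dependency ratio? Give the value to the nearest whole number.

Old-age dependency ratio: 34

Old-age dependency ratio = 28.0 / 81.8 × 100 = 34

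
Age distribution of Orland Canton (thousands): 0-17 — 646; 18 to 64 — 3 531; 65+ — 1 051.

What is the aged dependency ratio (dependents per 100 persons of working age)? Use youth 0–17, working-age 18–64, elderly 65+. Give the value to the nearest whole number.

Old-age dependency ratio: 30

Old-age dependency ratio = 1 051 / 3 531 × 100 = 30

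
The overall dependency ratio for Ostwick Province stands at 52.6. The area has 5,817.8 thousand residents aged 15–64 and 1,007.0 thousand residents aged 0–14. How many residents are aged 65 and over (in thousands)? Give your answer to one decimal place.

Aged 65 and over: 2,053.2

Total dependency ratio = (youth + elderly) / working-age × 100
52.6 = (1,007.0 + E) / 5,817.8 × 100
⇒ 2,053.2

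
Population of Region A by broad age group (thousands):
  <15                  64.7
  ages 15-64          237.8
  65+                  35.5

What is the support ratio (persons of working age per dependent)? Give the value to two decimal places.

Support ratio: 2.37

Support ratio = 237.8 / (64.7 + 35.5) = 237.8 / 100.2 = 2.37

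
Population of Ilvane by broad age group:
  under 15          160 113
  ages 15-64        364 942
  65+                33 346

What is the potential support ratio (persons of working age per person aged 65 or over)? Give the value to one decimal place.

Potential support ratio = 364 942 / 33 346 = 10.9

Potential support ratio: 10.9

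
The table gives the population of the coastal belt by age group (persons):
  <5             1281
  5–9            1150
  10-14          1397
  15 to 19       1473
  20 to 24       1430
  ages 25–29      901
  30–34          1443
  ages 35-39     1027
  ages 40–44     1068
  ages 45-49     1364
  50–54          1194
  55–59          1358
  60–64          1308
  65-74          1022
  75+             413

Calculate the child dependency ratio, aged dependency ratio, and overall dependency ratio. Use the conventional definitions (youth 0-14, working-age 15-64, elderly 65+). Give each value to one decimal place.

Youth dependency ratio: 30.5
Old-age dependency ratio: 11.4
Total dependency ratio: 41.9

0–14: 1281 + 1150 + 1397 = 3828
15–64: 1473 + 1430 + 901 + 1443 + 1027 + 1068 + 1364 + 1194 + 1358 + 1308 = 12566
65+: 1022 + 413 = 1435
Youth dependency ratio = 3828 / 12566 × 100 = 30.5
Old-age dependency ratio = 1435 / 12566 × 100 = 11.4
Total dependency ratio = (3828 + 1435) / 12566 × 100 = 5263 / 12566 × 100 = 41.9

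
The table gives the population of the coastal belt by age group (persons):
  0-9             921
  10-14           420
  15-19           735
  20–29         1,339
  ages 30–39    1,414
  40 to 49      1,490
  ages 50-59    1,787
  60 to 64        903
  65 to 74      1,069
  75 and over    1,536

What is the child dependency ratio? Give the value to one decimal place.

Youth dependency ratio: 17.5

0–14: 921 + 420 = 1,341
15–64: 735 + 1,339 + 1,414 + 1,490 + 1,787 + 903 = 7,668
65+: 1,069 + 1,536 = 2,605
Youth dependency ratio = 1,341 / 7,668 × 100 = 17.5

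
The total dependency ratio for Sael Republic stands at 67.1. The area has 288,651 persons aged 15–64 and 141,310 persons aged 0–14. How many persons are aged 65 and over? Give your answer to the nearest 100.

Total dependency ratio = (youth + elderly) / working-age × 100
67.1 = (141,310 + E) / 288,651 × 100
⇒ 52,400

Aged 65 and over: 52,400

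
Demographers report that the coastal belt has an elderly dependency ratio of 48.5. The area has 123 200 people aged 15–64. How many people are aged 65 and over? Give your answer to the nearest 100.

Aged 65 and over: 59 800

Old-age dependency ratio = elderly / working-age × 100
48.5 = E / 123 200 × 100
⇒ 59 800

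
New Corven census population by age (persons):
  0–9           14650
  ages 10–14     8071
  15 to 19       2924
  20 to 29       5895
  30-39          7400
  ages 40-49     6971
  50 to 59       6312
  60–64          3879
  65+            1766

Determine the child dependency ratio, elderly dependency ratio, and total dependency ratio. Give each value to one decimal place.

0–14: 14650 + 8071 = 22721
15–64: 2924 + 5895 + 7400 + 6971 + 6312 + 3879 = 33381
65+: 1766
Youth dependency ratio = 22721 / 33381 × 100 = 68.1
Old-age dependency ratio = 1766 / 33381 × 100 = 5.3
Total dependency ratio = (22721 + 1766) / 33381 × 100 = 24487 / 33381 × 100 = 73.4

Youth dependency ratio: 68.1
Old-age dependency ratio: 5.3
Total dependency ratio: 73.4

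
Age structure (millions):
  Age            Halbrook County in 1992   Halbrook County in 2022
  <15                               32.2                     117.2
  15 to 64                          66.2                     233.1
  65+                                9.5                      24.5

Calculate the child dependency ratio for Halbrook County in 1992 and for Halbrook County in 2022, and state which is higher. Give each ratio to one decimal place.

Halbrook County in 1992: 32.2 / 66.2 × 100 = 48.6
Halbrook County in 2022: 117.2 / 233.1 × 100 = 50.3

Halbrook County in 1992: 48.6
Halbrook County in 2022: 50.3
Higher: Halbrook County in 2022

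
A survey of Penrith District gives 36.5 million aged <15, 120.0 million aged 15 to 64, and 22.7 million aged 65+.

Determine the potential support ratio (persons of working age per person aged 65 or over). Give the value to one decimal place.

Potential support ratio: 5.3

Potential support ratio = 120.0 / 22.7 = 5.3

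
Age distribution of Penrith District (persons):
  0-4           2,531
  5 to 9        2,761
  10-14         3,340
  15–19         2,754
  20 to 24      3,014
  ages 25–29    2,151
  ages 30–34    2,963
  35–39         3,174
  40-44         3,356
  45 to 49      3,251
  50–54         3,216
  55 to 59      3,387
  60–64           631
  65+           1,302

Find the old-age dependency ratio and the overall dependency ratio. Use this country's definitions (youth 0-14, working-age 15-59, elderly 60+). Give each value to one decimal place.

Old-age dependency ratio: 7.1
Total dependency ratio: 38.7

0–14: 2,531 + 2,761 + 3,340 = 8,632
15–59: 2,754 + 3,014 + 2,151 + 2,963 + 3,174 + 3,356 + 3,251 + 3,216 + 3,387 = 27,266
60+: 631 + 1,302 = 1,933
Old-age dependency ratio = 1,933 / 27,266 × 100 = 7.1
Total dependency ratio = (8,632 + 1,933) / 27,266 × 100 = 10,565 / 27,266 × 100 = 38.7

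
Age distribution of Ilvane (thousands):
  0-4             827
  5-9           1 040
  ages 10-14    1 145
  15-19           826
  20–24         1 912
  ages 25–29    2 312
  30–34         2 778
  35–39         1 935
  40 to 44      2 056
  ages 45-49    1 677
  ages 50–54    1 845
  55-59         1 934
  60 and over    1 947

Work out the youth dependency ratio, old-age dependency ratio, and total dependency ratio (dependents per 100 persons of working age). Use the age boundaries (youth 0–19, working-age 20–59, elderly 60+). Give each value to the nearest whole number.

Youth dependency ratio: 23
Old-age dependency ratio: 12
Total dependency ratio: 35

0–19: 827 + 1 040 + 1 145 + 826 = 3 838
20–59: 1 912 + 2 312 + 2 778 + 1 935 + 2 056 + 1 677 + 1 845 + 1 934 = 16 449
60+: 1 947
Youth dependency ratio = 3 838 / 16 449 × 100 = 23
Old-age dependency ratio = 1 947 / 16 449 × 100 = 12
Total dependency ratio = (3 838 + 1 947) / 16 449 × 100 = 5 785 / 16 449 × 100 = 35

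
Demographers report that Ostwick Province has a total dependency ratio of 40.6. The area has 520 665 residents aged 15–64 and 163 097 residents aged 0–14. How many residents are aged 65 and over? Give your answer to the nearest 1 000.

Aged 65 and over: 48 000

Total dependency ratio = (youth + elderly) / working-age × 100
40.6 = (163 097 + E) / 520 665 × 100
⇒ 48 000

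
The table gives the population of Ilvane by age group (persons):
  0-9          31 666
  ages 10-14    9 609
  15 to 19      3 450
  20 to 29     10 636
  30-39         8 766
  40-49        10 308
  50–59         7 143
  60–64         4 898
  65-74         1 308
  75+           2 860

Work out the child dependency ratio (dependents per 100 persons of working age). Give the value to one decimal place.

0–14: 31 666 + 9 609 = 41 275
15–64: 3 450 + 10 636 + 8 766 + 10 308 + 7 143 + 4 898 = 45 201
65+: 1 308 + 2 860 = 4 168
Youth dependency ratio = 41 275 / 45 201 × 100 = 91.3

Youth dependency ratio: 91.3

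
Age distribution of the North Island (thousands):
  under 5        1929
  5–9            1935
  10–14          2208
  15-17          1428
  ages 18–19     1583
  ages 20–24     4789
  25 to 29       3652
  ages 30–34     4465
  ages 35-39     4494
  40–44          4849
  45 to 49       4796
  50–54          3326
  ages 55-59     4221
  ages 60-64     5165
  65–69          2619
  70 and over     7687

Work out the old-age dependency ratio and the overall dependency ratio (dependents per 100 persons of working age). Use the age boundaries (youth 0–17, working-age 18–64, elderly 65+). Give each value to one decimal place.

Old-age dependency ratio: 24.9
Total dependency ratio: 43.1

0–17: 1929 + 1935 + 2208 + 1428 = 7500
18–64: 1583 + 4789 + 3652 + 4465 + 4494 + 4849 + 4796 + 3326 + 4221 + 5165 = 41340
65+: 2619 + 7687 = 10306
Old-age dependency ratio = 10306 / 41340 × 100 = 24.9
Total dependency ratio = (7500 + 10306) / 41340 × 100 = 17806 / 41340 × 100 = 43.1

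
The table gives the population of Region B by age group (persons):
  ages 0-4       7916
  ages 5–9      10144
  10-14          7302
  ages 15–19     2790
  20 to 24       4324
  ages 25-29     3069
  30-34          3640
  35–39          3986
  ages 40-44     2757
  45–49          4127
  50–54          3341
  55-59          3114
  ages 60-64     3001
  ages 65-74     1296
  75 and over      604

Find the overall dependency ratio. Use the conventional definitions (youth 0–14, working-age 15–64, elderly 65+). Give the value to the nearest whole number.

Total dependency ratio: 80

0–14: 7916 + 10144 + 7302 = 25362
15–64: 2790 + 4324 + 3069 + 3640 + 3986 + 2757 + 4127 + 3341 + 3114 + 3001 = 34149
65+: 1296 + 604 = 1900
Total dependency ratio = (25362 + 1900) / 34149 × 100 = 27262 / 34149 × 100 = 80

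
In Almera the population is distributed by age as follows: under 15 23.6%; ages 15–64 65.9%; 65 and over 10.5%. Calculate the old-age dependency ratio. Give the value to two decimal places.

Old-age dependency ratio = 10.5 / 65.9 × 100 = 15.93

Old-age dependency ratio: 15.93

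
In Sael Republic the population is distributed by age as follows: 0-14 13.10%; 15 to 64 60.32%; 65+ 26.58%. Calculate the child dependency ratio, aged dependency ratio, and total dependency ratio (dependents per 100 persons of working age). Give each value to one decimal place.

Youth dependency ratio: 21.7
Old-age dependency ratio: 44.1
Total dependency ratio: 65.8

Youth dependency ratio = 13.10 / 60.32 × 100 = 21.7
Old-age dependency ratio = 26.58 / 60.32 × 100 = 44.1
Total dependency ratio = (13.10 + 26.58) / 60.32 × 100 = 39.68 / 60.32 × 100 = 65.8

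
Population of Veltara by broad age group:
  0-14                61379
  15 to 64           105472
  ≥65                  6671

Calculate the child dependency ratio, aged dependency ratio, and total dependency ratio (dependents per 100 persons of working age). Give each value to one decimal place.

Youth dependency ratio = 61379 / 105472 × 100 = 58.2
Old-age dependency ratio = 6671 / 105472 × 100 = 6.3
Total dependency ratio = (61379 + 6671) / 105472 × 100 = 68050 / 105472 × 100 = 64.5

Youth dependency ratio: 58.2
Old-age dependency ratio: 6.3
Total dependency ratio: 64.5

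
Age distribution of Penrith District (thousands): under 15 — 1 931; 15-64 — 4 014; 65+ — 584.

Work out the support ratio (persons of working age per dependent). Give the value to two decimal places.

Support ratio: 1.60

Support ratio = 4 014 / (1 931 + 584) = 4 014 / 2 515 = 1.60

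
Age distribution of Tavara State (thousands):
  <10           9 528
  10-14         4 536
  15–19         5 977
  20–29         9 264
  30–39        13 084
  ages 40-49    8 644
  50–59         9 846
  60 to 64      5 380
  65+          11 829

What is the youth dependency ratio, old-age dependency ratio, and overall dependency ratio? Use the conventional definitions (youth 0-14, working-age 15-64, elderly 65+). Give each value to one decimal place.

0–14: 9 528 + 4 536 = 14 064
15–64: 5 977 + 9 264 + 13 084 + 8 644 + 9 846 + 5 380 = 52 195
65+: 11 829
Youth dependency ratio = 14 064 / 52 195 × 100 = 26.9
Old-age dependency ratio = 11 829 / 52 195 × 100 = 22.7
Total dependency ratio = (14 064 + 11 829) / 52 195 × 100 = 25 893 / 52 195 × 100 = 49.6

Youth dependency ratio: 26.9
Old-age dependency ratio: 22.7
Total dependency ratio: 49.6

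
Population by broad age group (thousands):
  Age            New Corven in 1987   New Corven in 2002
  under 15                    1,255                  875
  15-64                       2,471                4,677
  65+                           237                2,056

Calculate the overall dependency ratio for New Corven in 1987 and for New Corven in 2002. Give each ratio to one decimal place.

New Corven in 1987: 60.4
New Corven in 2002: 62.7

New Corven in 1987: (1,255 + 237) / 2,471 × 100 = 1,492 / 2,471 × 100 = 60.4
New Corven in 2002: (875 + 2,056) / 4,677 × 100 = 2,931 / 4,677 × 100 = 62.7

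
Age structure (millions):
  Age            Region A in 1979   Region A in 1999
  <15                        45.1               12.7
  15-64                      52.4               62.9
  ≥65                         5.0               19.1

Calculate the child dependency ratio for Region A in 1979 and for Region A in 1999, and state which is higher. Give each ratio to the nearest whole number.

Region A in 1979: 45.1 / 52.4 × 100 = 86
Region A in 1999: 12.7 / 62.9 × 100 = 20

Region A in 1979: 86
Region A in 1999: 20
Higher: Region A in 1979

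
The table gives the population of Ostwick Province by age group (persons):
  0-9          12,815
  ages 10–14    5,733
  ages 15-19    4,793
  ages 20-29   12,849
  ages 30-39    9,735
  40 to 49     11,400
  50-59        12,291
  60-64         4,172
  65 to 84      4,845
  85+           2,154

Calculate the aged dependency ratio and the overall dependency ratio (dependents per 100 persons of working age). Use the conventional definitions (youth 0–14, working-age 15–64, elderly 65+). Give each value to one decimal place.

0–14: 12,815 + 5,733 = 18,548
15–64: 4,793 + 12,849 + 9,735 + 11,400 + 12,291 + 4,172 = 55,240
65+: 4,845 + 2,154 = 6,999
Old-age dependency ratio = 6,999 / 55,240 × 100 = 12.7
Total dependency ratio = (18,548 + 6,999) / 55,240 × 100 = 25,547 / 55,240 × 100 = 46.2

Old-age dependency ratio: 12.7
Total dependency ratio: 46.2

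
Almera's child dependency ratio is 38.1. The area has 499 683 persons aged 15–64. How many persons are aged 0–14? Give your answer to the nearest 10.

Youth dependency ratio = youth / working-age × 100
38.1 = Y / 499 683 × 100
⇒ 190 380

Aged 0–14: 190 380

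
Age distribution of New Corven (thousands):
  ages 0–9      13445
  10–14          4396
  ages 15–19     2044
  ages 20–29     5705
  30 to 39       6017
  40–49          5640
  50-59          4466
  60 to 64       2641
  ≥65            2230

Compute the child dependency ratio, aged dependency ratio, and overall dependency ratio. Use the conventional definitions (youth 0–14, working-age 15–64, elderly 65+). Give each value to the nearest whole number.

Youth dependency ratio: 67
Old-age dependency ratio: 8
Total dependency ratio: 76

0–14: 13445 + 4396 = 17841
15–64: 2044 + 5705 + 6017 + 5640 + 4466 + 2641 = 26513
65+: 2230
Youth dependency ratio = 17841 / 26513 × 100 = 67
Old-age dependency ratio = 2230 / 26513 × 100 = 8
Total dependency ratio = (17841 + 2230) / 26513 × 100 = 20071 / 26513 × 100 = 76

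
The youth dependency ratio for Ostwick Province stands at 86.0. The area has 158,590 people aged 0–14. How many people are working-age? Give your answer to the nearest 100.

Working-age: 184,400

Youth dependency ratio = youth / working-age × 100
86.0 = 158,590 / W × 100
⇒ 184,400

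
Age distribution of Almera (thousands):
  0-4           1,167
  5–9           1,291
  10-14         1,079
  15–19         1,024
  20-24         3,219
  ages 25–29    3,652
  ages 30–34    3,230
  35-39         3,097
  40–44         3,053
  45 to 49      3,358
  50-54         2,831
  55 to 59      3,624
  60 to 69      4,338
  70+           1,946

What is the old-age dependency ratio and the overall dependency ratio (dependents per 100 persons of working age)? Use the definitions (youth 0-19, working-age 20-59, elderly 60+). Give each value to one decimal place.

0–19: 1,167 + 1,291 + 1,079 + 1,024 = 4,561
20–59: 3,219 + 3,652 + 3,230 + 3,097 + 3,053 + 3,358 + 2,831 + 3,624 = 26,064
60+: 4,338 + 1,946 = 6,284
Old-age dependency ratio = 6,284 / 26,064 × 100 = 24.1
Total dependency ratio = (4,561 + 6,284) / 26,064 × 100 = 10,845 / 26,064 × 100 = 41.6

Old-age dependency ratio: 24.1
Total dependency ratio: 41.6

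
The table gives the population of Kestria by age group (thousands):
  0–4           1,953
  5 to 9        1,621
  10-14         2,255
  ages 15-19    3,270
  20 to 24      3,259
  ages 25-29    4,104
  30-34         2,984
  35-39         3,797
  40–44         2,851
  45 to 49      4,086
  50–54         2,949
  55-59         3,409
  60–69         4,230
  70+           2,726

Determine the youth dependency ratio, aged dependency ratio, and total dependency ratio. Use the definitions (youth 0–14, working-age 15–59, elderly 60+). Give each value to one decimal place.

0–14: 1,953 + 1,621 + 2,255 = 5,829
15–59: 3,270 + 3,259 + 4,104 + 2,984 + 3,797 + 2,851 + 4,086 + 2,949 + 3,409 = 30,709
60+: 4,230 + 2,726 = 6,956
Youth dependency ratio = 5,829 / 30,709 × 100 = 19.0
Old-age dependency ratio = 6,956 / 30,709 × 100 = 22.7
Total dependency ratio = (5,829 + 6,956) / 30,709 × 100 = 12,785 / 30,709 × 100 = 41.6

Youth dependency ratio: 19.0
Old-age dependency ratio: 22.7
Total dependency ratio: 41.6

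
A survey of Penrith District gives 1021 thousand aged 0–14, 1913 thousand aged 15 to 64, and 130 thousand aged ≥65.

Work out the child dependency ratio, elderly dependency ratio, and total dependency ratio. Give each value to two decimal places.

Youth dependency ratio: 53.37
Old-age dependency ratio: 6.80
Total dependency ratio: 60.17

Youth dependency ratio = 1021 / 1913 × 100 = 53.37
Old-age dependency ratio = 130 / 1913 × 100 = 6.80
Total dependency ratio = (1021 + 130) / 1913 × 100 = 1151 / 1913 × 100 = 60.17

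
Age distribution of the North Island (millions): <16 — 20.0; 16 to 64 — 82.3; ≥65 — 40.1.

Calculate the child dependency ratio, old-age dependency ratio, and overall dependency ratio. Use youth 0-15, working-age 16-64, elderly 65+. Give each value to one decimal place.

Youth dependency ratio = 20.0 / 82.3 × 100 = 24.3
Old-age dependency ratio = 40.1 / 82.3 × 100 = 48.7
Total dependency ratio = (20.0 + 40.1) / 82.3 × 100 = 60.1 / 82.3 × 100 = 73.0

Youth dependency ratio: 24.3
Old-age dependency ratio: 48.7
Total dependency ratio: 73.0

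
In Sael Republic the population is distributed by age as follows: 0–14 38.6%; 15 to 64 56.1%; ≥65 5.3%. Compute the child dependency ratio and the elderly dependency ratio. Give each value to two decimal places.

Youth dependency ratio = 38.6 / 56.1 × 100 = 68.81
Old-age dependency ratio = 5.3 / 56.1 × 100 = 9.45

Youth dependency ratio: 68.81
Old-age dependency ratio: 9.45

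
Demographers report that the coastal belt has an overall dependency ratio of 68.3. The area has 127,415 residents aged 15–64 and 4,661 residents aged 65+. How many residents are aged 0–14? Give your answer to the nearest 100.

Aged 0–14: 82,400

Total dependency ratio = (youth + elderly) / working-age × 100
68.3 = (Y + 4,661) / 127,415 × 100
⇒ 82,400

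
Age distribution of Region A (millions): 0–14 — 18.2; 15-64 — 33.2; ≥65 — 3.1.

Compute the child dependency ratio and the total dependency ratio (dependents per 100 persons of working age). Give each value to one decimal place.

Youth dependency ratio: 54.8
Total dependency ratio: 64.2

Youth dependency ratio = 18.2 / 33.2 × 100 = 54.8
Total dependency ratio = (18.2 + 3.1) / 33.2 × 100 = 21.3 / 33.2 × 100 = 64.2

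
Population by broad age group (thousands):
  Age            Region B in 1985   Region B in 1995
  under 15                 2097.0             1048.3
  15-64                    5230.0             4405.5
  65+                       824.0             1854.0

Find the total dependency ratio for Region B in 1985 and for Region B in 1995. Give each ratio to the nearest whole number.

Region B in 1985: (2097.0 + 824.0) / 5230.0 × 100 = 2921.0 / 5230.0 × 100 = 56
Region B in 1995: (1048.3 + 1854.0) / 4405.5 × 100 = 2902.3 / 4405.5 × 100 = 66

Region B in 1985: 56
Region B in 1995: 66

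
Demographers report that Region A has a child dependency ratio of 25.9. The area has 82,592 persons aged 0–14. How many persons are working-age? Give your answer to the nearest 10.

Working-age: 318,890

Youth dependency ratio = youth / working-age × 100
25.9 = 82,592 / W × 100
⇒ 318,890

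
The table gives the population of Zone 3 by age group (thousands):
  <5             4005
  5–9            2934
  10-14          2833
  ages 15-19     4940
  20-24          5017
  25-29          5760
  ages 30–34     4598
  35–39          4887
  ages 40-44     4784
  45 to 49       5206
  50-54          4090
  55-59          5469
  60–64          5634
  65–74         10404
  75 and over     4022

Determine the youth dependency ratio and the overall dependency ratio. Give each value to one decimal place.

0–14: 4005 + 2934 + 2833 = 9772
15–64: 4940 + 5017 + 5760 + 4598 + 4887 + 4784 + 5206 + 4090 + 5469 + 5634 = 50385
65+: 10404 + 4022 = 14426
Youth dependency ratio = 9772 / 50385 × 100 = 19.4
Total dependency ratio = (9772 + 14426) / 50385 × 100 = 24198 / 50385 × 100 = 48.0

Youth dependency ratio: 19.4
Total dependency ratio: 48.0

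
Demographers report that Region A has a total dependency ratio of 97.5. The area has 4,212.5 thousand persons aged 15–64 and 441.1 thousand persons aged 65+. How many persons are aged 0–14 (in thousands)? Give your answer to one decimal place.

Aged 0–14: 3,666.1

Total dependency ratio = (youth + elderly) / working-age × 100
97.5 = (Y + 441.1) / 4,212.5 × 100
⇒ 3,666.1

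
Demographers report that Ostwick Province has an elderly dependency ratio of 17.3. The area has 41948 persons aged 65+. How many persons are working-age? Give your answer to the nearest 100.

Old-age dependency ratio = elderly / working-age × 100
17.3 = 41948 / W × 100
⇒ 242500

Working-age: 242500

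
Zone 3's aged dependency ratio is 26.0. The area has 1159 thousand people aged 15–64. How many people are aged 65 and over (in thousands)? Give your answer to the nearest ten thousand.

Aged 65 and over: 300

Old-age dependency ratio = elderly / working-age × 100
26.0 = E / 1159 × 100
⇒ 300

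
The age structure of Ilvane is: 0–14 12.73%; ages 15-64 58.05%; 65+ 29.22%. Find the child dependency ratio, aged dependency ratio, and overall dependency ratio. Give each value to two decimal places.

Youth dependency ratio = 12.73 / 58.05 × 100 = 21.93
Old-age dependency ratio = 29.22 / 58.05 × 100 = 50.34
Total dependency ratio = (12.73 + 29.22) / 58.05 × 100 = 41.95 / 58.05 × 100 = 72.27

Youth dependency ratio: 21.93
Old-age dependency ratio: 50.34
Total dependency ratio: 72.27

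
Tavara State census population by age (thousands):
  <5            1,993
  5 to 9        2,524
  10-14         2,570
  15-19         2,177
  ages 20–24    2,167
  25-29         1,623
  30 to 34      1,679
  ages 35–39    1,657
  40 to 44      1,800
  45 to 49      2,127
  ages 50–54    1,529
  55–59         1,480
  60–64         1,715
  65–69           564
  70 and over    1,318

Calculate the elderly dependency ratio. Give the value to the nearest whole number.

0–14: 1,993 + 2,524 + 2,570 = 7,087
15–64: 2,177 + 2,167 + 1,623 + 1,679 + 1,657 + 1,800 + 2,127 + 1,529 + 1,480 + 1,715 = 17,954
65+: 564 + 1,318 = 1,882
Old-age dependency ratio = 1,882 / 17,954 × 100 = 10

Old-age dependency ratio: 10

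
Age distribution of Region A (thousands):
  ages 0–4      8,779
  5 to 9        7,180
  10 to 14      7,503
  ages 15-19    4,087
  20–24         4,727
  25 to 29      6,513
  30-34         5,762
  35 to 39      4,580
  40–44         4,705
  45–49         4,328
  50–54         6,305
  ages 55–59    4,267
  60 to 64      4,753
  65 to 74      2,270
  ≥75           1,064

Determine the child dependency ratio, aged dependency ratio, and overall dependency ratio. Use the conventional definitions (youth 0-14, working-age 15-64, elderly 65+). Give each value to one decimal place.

Youth dependency ratio: 46.9
Old-age dependency ratio: 6.7
Total dependency ratio: 53.6

0–14: 8,779 + 7,180 + 7,503 = 23,462
15–64: 4,087 + 4,727 + 6,513 + 5,762 + 4,580 + 4,705 + 4,328 + 6,305 + 4,267 + 4,753 = 50,027
65+: 2,270 + 1,064 = 3,334
Youth dependency ratio = 23,462 / 50,027 × 100 = 46.9
Old-age dependency ratio = 3,334 / 50,027 × 100 = 6.7
Total dependency ratio = (23,462 + 3,334) / 50,027 × 100 = 26,796 / 50,027 × 100 = 53.6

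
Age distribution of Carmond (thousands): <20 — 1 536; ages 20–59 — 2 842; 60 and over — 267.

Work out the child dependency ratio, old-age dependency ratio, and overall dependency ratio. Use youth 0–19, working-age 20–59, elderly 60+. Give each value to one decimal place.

Youth dependency ratio: 54.0
Old-age dependency ratio: 9.4
Total dependency ratio: 63.4

Youth dependency ratio = 1 536 / 2 842 × 100 = 54.0
Old-age dependency ratio = 267 / 2 842 × 100 = 9.4
Total dependency ratio = (1 536 + 267) / 2 842 × 100 = 1 803 / 2 842 × 100 = 63.4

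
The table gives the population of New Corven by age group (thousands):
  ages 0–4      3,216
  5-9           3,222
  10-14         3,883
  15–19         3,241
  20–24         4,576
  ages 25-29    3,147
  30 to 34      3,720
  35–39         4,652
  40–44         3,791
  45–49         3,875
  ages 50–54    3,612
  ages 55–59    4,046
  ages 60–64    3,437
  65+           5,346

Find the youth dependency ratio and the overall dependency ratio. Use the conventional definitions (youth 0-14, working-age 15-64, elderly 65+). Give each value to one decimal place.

Youth dependency ratio: 27.1
Total dependency ratio: 41.1

0–14: 3,216 + 3,222 + 3,883 = 10,321
15–64: 3,241 + 4,576 + 3,147 + 3,720 + 4,652 + 3,791 + 3,875 + 3,612 + 4,046 + 3,437 = 38,097
65+: 5,346
Youth dependency ratio = 10,321 / 38,097 × 100 = 27.1
Total dependency ratio = (10,321 + 5,346) / 38,097 × 100 = 15,667 / 38,097 × 100 = 41.1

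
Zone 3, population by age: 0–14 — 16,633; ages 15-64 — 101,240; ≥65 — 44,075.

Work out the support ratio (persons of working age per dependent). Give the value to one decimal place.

Support ratio = 101,240 / (16,633 + 44,075) = 101,240 / 60,708 = 1.7

Support ratio: 1.7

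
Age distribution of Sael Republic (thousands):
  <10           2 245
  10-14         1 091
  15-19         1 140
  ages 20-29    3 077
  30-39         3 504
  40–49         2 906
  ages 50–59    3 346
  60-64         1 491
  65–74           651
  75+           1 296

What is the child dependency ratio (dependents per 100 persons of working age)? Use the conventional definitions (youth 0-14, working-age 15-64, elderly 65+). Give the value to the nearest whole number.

0–14: 2 245 + 1 091 = 3 336
15–64: 1 140 + 3 077 + 3 504 + 2 906 + 3 346 + 1 491 = 15 464
65+: 651 + 1 296 = 1 947
Youth dependency ratio = 3 336 / 15 464 × 100 = 22

Youth dependency ratio: 22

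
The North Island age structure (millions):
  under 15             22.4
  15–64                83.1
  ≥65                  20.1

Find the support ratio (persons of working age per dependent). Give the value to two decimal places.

Support ratio = 83.1 / (22.4 + 20.1) = 83.1 / 42.5 = 1.96

Support ratio: 1.96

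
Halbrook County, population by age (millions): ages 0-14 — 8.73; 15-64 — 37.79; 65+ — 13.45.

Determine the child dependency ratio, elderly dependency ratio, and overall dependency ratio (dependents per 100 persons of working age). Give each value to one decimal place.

Youth dependency ratio = 8.73 / 37.79 × 100 = 23.1
Old-age dependency ratio = 13.45 / 37.79 × 100 = 35.6
Total dependency ratio = (8.73 + 13.45) / 37.79 × 100 = 22.18 / 37.79 × 100 = 58.7

Youth dependency ratio: 23.1
Old-age dependency ratio: 35.6
Total dependency ratio: 58.7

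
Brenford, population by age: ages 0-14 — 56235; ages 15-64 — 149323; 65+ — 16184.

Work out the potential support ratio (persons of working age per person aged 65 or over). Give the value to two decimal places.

Potential support ratio = 149323 / 16184 = 9.23

Potential support ratio: 9.23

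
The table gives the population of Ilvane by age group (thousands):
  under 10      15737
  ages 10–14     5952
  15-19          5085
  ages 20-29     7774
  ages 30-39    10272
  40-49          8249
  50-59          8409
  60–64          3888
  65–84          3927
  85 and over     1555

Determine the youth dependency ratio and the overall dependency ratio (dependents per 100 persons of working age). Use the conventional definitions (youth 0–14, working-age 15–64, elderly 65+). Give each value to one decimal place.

0–14: 15737 + 5952 = 21689
15–64: 5085 + 7774 + 10272 + 8249 + 8409 + 3888 = 43677
65+: 3927 + 1555 = 5482
Youth dependency ratio = 21689 / 43677 × 100 = 49.7
Total dependency ratio = (21689 + 5482) / 43677 × 100 = 27171 / 43677 × 100 = 62.2

Youth dependency ratio: 49.7
Total dependency ratio: 62.2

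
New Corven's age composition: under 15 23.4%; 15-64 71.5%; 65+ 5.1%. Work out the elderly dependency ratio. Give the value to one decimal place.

Old-age dependency ratio: 7.1

Old-age dependency ratio = 5.1 / 71.5 × 100 = 7.1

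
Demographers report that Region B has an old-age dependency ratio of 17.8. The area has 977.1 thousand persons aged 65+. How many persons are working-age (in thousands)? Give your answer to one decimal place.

Working-age: 5 489.3

Old-age dependency ratio = elderly / working-age × 100
17.8 = 977.1 / W × 100
⇒ 5 489.3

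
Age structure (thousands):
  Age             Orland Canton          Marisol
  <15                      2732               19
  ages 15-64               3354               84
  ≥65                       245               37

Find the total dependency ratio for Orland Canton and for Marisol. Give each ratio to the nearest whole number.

Orland Canton: 89
Marisol: 67

Orland Canton: (2732 + 245) / 3354 × 100 = 2977 / 3354 × 100 = 89
Marisol: (19 + 37) / 84 × 100 = 56 / 84 × 100 = 67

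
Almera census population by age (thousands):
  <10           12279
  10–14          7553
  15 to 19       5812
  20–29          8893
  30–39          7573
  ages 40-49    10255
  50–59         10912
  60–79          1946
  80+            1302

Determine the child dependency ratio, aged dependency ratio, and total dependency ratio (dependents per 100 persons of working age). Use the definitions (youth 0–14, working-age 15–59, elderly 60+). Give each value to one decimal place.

Youth dependency ratio: 45.6
Old-age dependency ratio: 7.5
Total dependency ratio: 53.1

0–14: 12279 + 7553 = 19832
15–59: 5812 + 8893 + 7573 + 10255 + 10912 = 43445
60+: 1946 + 1302 = 3248
Youth dependency ratio = 19832 / 43445 × 100 = 45.6
Old-age dependency ratio = 3248 / 43445 × 100 = 7.5
Total dependency ratio = (19832 + 3248) / 43445 × 100 = 23080 / 43445 × 100 = 53.1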